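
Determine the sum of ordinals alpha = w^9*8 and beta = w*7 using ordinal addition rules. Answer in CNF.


Ordinal addition w^9*8 + w*7:
Leading exponent of alpha (9) > leading exponent of beta (1).
Since alpha's term has higher exponent than beta's leading term,
the sum is simply alpha followed by beta.
Result = w^9*8 + w*7

w^9*8 + w*7


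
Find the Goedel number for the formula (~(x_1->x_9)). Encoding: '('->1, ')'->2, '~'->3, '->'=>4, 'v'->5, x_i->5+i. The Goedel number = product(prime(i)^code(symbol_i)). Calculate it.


Formula: (~(x_1->x_9))
Symbol codes: [1, 3, 1, 6, 4, 14, 2, 2]
Primes: [2, 3, 5, 7, 11, 13, 17, 19]
p_1^1 = 2^1 = 2
p_2^3 = 3^3 = 27
p_3^1 = 5^1 = 5
p_4^6 = 7^6 = 117649
p_5^4 = 11^4 = 14641
p_6^14 = 13^14 = 3937376385699289
p_7^2 = 17^2 = 289
p_8^2 = 19^2 = 361
Product = 191044580316270113067117439786830

191044580316270113067117439786830


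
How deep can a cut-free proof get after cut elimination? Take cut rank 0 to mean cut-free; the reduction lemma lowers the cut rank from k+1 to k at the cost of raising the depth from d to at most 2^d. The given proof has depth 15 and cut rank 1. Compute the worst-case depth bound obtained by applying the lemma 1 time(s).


Each rank reduction sends depth d to at most 2^d; cut rank r needs r reductions.
2_0(15) = 15
2_1(15) = 2^15 = 32768
Cut-free depth bound = 32768

32768


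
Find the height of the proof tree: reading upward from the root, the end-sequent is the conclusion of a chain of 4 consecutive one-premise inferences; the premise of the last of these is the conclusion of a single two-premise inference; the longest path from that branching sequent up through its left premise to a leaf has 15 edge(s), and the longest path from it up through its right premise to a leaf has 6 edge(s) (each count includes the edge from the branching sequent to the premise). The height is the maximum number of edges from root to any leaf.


Longest path through the left premise: 15 edges (measured from the branching sequent)
Longest path through the right premise: 6 edges
Height of the subtree rooted at the branching sequent: max(15, 6) = 15
The branching sequent sits 4 edges above the root (the chain of one-premise inferences), so height = 15 + 4 = 19

19


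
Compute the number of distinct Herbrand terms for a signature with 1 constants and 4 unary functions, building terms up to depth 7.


Herbrand terms by depth:
Depth 0: 1 constants
Depth 1: 4 new terms (running total: 5)
Depth 2: 16 new terms (running total: 21)
Depth 3: 64 new terms (running total: 85)
Depth 4: 256 new terms (running total: 341)
Depth 5: 1024 new terms (running total: 1365)
Depth 6: 4096 new terms (running total: 5461)
Depth 7: 16384 new terms (running total: 21845)
Total distinct ground terms = 21845

21845


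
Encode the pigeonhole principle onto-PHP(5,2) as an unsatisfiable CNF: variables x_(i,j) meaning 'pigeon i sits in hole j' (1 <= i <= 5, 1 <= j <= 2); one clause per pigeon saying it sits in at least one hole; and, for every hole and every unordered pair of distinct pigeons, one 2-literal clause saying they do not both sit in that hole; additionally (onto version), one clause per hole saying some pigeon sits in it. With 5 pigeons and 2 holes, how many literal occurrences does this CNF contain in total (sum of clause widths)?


onto-PHP(5,2): 5 pigeons, 2 holes, 5*2 = 10 variables.
- pigeon clauses: one per pigeon -> 5 clauses of width 2 -> 10 literals
- hole clauses: 2 holes * C(5,2) = 2 * 10 -> 20 clauses of width 2 -> 40 literals
- onto clauses: one per hole -> 2 clauses of width 5 -> 10 literals
Total literal occurrences = 10 + 40 + 10 = 60

60


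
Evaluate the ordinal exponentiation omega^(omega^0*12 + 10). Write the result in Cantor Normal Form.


omega^(omega^0*12 + 10):
omega^0 = 1, so the exponent is 12 + 10 = 22 (finite ordinal addition).
Result = omega^22, already a single CNF term.

omega^22


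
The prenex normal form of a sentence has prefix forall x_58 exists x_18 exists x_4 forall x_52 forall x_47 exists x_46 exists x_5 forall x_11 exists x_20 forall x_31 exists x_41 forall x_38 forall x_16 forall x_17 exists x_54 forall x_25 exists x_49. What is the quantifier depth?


Quantifier prefix has 17 quantifier symbols.
Quantifier depth = 17

17


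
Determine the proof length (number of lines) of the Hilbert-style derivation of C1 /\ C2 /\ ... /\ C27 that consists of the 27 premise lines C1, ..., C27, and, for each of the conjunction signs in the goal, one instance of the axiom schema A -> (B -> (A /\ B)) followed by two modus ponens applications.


Conjoining 27 premises:
- 27 premise lines
- the goal has 26 conjunction signs; each costs 1 axiom instance + 2 MP = 3 lines: 3 * 26 = 78
Total = 27 + 78 = 105 lines.

105


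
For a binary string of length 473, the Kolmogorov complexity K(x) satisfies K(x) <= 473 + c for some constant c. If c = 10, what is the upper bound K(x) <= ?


K(x) <= |x| + c = 473 + 10 = 483

483


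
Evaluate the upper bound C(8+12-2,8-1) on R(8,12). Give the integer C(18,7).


R(8,12) <= C(8+12-2, 8-1) = C(18, 7)
C(18, 7) = 18! / (7! * 11!)
= 31824

31824


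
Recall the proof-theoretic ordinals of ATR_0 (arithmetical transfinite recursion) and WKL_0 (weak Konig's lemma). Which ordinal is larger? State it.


Proof-theoretic ordinal of ATR_0 (arithmetical transfinite recursion): Gamma_0
Proof-theoretic ordinal of WKL_0 (weak Konig's lemma): omega^omega
Comparing: omega^omega < Gamma_0.
The larger ordinal is Gamma_0 (from ATR_0 (arithmetical transfinite recursion)).

Gamma_0


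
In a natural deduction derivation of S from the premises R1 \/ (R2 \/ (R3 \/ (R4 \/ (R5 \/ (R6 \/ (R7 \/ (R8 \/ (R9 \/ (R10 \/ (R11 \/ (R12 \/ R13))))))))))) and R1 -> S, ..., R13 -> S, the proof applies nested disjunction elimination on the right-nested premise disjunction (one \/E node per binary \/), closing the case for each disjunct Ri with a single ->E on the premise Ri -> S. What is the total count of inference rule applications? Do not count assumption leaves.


The premise R1 \/ (R2 \/ (R3 \/ (R4 \/ (R5 \/ (R6 \/ (R7 \/ (R8 \/ (R9 \/ (R10 \/ (R11 \/ (R12 \/ R13))))))))))) contains 13 disjuncts, hence 12 binary \/ connectives.
- Each binary \/ is eliminated once: 12 \/E nodes.
- Each of the 13 cases Ri derives S by one ->E with Ri -> S: 13 ->E nodes.
Total = 12 + 13 = 25

25


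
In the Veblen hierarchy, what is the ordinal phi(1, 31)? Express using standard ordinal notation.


phi(1, 31):
phi(1, beta) = epsilon_beta (the beta-th epsilon number).
phi(1, 31) = epsilon_31

epsilon_31


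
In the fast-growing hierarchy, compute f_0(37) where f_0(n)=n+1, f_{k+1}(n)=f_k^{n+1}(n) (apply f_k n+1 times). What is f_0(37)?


f_0(37) = 37 + 1 = 38

38


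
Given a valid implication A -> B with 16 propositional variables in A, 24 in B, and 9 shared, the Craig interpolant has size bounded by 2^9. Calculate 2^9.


Shared atoms = 9
Craig interpolant size bound = 2^9
= 512

512


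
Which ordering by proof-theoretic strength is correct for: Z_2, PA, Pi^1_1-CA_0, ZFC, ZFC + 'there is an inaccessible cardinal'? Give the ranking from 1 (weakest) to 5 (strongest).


Ordering by consistency strength:
1. PA
2. Pi^1_1-CA_0
3. Z_2
4. ZFC
5. ZFC + 'there is an inaccessible cardinal'


Z_2=3, PA=1, Pi^1_1-CA_0=2, ZFC=4, ZFC + 'there is an inaccessible cardinal'=5


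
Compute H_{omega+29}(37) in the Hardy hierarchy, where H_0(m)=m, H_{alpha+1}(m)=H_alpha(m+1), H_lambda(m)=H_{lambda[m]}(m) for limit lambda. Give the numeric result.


H_{omega+29}(37):
Unwind the 29 successor steps: H_{omega+29}(37) = H_omega(37+29) = H_omega(66).
H_omega(m) = H_m(m) = m + m = 2m.
Result = 2 * 66 = 132

132


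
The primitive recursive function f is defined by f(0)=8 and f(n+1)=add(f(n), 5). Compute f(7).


f(0) = 8
f(1) = add(f(0), 5) = add(8, 5) = 13
f(2) = add(f(1), 5) = add(13, 5) = 18
f(3) = add(f(2), 5) = add(18, 5) = 23
f(4) = add(f(3), 5) = add(23, 5) = 28
f(5) = add(f(4), 5) = add(28, 5) = 33
f(6) = add(f(5), 5) = add(33, 5) = 38
f(7) = add(f(6), 5) = add(38, 5) = 43


43


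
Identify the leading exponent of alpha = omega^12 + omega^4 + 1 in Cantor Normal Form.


CNF: omega^12 + omega^4 + 1
The leading term is omega^12, which has exponent 12.

12


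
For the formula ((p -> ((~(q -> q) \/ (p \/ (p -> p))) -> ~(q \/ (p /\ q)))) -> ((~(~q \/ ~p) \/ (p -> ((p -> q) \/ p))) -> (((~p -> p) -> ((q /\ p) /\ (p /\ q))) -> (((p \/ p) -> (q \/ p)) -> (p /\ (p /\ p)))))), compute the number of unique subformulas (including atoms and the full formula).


Formula: ((p -> ((~(q -> q) \/ (p \/ (p -> p))) -> ~(q \/ (p /\ q)))) -> ((~(~q \/ ~p) \/ (p -> ((p -> q) \/ p))) -> (((~p -> p) -> ((q /\ p) /\ (p /\ q))) -> (((p \/ p) -> (q \/ p)) -> (p /\ (p /\ p))))))
Subformulas found:
  1. p
  2. q
  3. ~p
  4. ~q
  5. (q /\ p)
  6. (q \/ p)
  7. (p /\ q)
  8. (p -> p)
  9. (q -> q)
  10. (p -> q)
  11. (p \/ p)
  12. (p /\ p)
  13. ~(q -> q)
  14. (~p -> p)
  15. (~q \/ ~p)
  16. ~(~q \/ ~p)
  17. (p \/ (p -> p))
  18. ((p -> q) \/ p)
  19. (p /\ (p /\ p))
  20. (q \/ (p /\ q))
  21. ~(q \/ (p /\ q))
  22. (p -> ((p -> q) \/ p))
  23. ((q /\ p) /\ (p /\ q))
  24. ((p \/ p) -> (q \/ p))
  25. (~(q -> q) \/ (p \/ (p -> p)))
  26. ((~p -> p) -> ((q /\ p) /\ (p /\ q)))
  27. (~(~q \/ ~p) \/ (p -> ((p -> q) \/ p)))
  28. (((p \/ p) -> (q \/ p)) -> (p /\ (p /\ p)))
  29. ((~(q -> q) \/ (p \/ (p -> p))) -> ~(q \/ (p /\ q)))
  30. (p -> ((~(q -> q) \/ (p \/ (p -> p))) -> ~(q \/ (p /\ q))))
  31. (((~p -> p) -> ((q /\ p) /\ (p /\ q))) -> (((p \/ p) -> (q \/ p)) -> (p /\ (p /\ p))))
  32. ((~(~q \/ ~p) \/ (p -> ((p -> q) \/ p))) -> (((~p -> p) -> ((q /\ p) /\ (p /\ q))) -> (((p \/ p) -> (q \/ p)) -> (p /\ (p /\ p)))))
  33. ((p -> ((~(q -> q) \/ (p \/ (p -> p))) -> ~(q \/ (p /\ q)))) -> ((~(~q \/ ~p) \/ (p -> ((p -> q) \/ p))) -> (((~p -> p) -> ((q /\ p) /\ (p /\ q))) -> (((p \/ p) -> (q \/ p)) -> (p /\ (p /\ p))))))
Total distinct subformulas = 33

33


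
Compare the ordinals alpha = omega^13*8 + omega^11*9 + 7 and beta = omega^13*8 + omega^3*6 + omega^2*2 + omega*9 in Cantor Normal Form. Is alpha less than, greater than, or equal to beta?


Compare term by term from highest exponent:
alpha = omega^13*8 + omega^11*9 + 7
beta = omega^13*8 + omega^3*6 + omega^2*2 + omega*9
Term 1: alpha has omega^13*8, beta has omega^13*8
Term 2: alpha has omega^11*9, beta has omega^3*6
Term 3: alpha has omega^0*7, beta has omega^2*2
Term 4: alpha has omega^0*0, beta has omega^1*9
Result: alpha > beta

alpha > beta


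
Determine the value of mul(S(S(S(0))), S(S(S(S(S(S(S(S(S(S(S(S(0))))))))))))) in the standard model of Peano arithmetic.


mul(S^3(0), S^12(0)):
S^3(0) = 3
S^12(0) = 12
3 * 12 = 36

36


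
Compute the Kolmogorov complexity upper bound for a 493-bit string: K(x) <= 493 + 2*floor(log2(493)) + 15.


floor(log2(493)) = 8
2 * 8 = 16
K(x) <= 493 + 16 + 15 = 524

524


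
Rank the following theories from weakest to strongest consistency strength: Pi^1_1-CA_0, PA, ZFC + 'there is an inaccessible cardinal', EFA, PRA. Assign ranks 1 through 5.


Ordering by consistency strength:
1. EFA
2. PRA
3. PA
4. Pi^1_1-CA_0
5. ZFC + 'there is an inaccessible cardinal'


Pi^1_1-CA_0=4, PA=3, ZFC + 'there is an inaccessible cardinal'=5, EFA=1, PRA=2


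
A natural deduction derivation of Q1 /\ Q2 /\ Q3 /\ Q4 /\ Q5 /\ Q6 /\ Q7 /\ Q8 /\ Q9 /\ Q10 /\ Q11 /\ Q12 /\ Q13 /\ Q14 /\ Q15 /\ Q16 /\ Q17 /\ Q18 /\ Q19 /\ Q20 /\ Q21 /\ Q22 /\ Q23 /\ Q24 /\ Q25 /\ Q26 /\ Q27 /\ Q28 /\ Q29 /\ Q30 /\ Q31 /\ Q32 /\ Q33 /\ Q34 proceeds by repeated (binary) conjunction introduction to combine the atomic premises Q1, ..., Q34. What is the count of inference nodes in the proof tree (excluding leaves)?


The target conjunction has 34 conjuncts, i.e. 33 binary /\ connectives.
Each conjunction-intro joins two pieces, so 34 atoms require 34-1 = 33 applications.
Total inference nodes = 33

33


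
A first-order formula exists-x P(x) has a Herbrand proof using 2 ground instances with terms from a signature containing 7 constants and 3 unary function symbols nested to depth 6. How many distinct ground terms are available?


Herbrand terms by depth:
Depth 0: 7 constants
Depth 1: 21 new terms (running total: 28)
Depth 2: 63 new terms (running total: 91)
Depth 3: 189 new terms (running total: 280)
Depth 4: 567 new terms (running total: 847)
Depth 5: 1701 new terms (running total: 2548)
Depth 6: 5103 new terms (running total: 7651)
Total distinct ground terms = 7651

7651


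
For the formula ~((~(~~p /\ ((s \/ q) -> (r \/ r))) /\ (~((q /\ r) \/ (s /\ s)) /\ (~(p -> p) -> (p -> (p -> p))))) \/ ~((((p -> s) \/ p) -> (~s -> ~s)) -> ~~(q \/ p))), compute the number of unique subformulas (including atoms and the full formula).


Formula: ~((~(~~p /\ ((s \/ q) -> (r \/ r))) /\ (~((q /\ r) \/ (s /\ s)) /\ (~(p -> p) -> (p -> (p -> p))))) \/ ~((((p -> s) \/ p) -> (~s -> ~s)) -> ~~(q \/ p)))
Subformulas found:
  1. r
  2. p
  3. q
  4. s
  5. ~p
  6. ~s
  7. ~~p
  8. (q \/ p)
  9. (s /\ s)
  10. (r \/ r)
  11. (s \/ q)
  12. (p -> p)
  13. (p -> s)
  14. (q /\ r)
  15. ~(p -> p)
  16. ~(q \/ p)
  17. ~~(q \/ p)
  18. (~s -> ~s)
  19. (p -> (p -> p))
  20. ((p -> s) \/ p)
  21. ((s \/ q) -> (r \/ r))
  22. ((q /\ r) \/ (s /\ s))
  23. ~((q /\ r) \/ (s /\ s))
  24. (~(p -> p) -> (p -> (p -> p)))
  25. (((p -> s) \/ p) -> (~s -> ~s))
  26. (~~p /\ ((s \/ q) -> (r \/ r)))
  27. ~(~~p /\ ((s \/ q) -> (r \/ r)))
  28. ((((p -> s) \/ p) -> (~s -> ~s)) -> ~~(q \/ p))
  29. ~((((p -> s) \/ p) -> (~s -> ~s)) -> ~~(q \/ p))
  30. (~((q /\ r) \/ (s /\ s)) /\ (~(p -> p) -> (p -> (p -> p))))
  31. (~(~~p /\ ((s \/ q) -> (r \/ r))) /\ (~((q /\ r) \/ (s /\ s)) /\ (~(p -> p) -> (p -> (p -> p)))))
  32. ((~(~~p /\ ((s \/ q) -> (r \/ r))) /\ (~((q /\ r) \/ (s /\ s)) /\ (~(p -> p) -> (p -> (p -> p))))) \/ ~((((p -> s) \/ p) -> (~s -> ~s)) -> ~~(q \/ p)))
  33. ~((~(~~p /\ ((s \/ q) -> (r \/ r))) /\ (~((q /\ r) \/ (s /\ s)) /\ (~(p -> p) -> (p -> (p -> p))))) \/ ~((((p -> s) \/ p) -> (~s -> ~s)) -> ~~(q \/ p)))
Total distinct subformulas = 33

33


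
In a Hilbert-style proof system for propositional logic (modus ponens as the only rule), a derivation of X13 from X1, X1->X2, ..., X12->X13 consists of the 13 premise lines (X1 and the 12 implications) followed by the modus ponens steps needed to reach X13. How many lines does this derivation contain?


We have 13 premise lines: X1 and 12 implications.
Each implication is detached once by MP, giving 12 MP lines.
13 premise lines + 12 MP lines = 25 total lines.

25


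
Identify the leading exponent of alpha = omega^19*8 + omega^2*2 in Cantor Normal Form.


CNF: omega^19*8 + omega^2*2
The leading term is omega^19*8, which has exponent 19.

19


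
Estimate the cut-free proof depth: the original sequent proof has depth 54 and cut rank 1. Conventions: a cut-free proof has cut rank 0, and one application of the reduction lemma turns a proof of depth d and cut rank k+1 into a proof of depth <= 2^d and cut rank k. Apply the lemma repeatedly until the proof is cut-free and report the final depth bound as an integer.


Each rank reduction sends depth d to at most 2^d; cut rank r needs r reductions.
2_0(54) = 54
2_1(54) = 2^54 = 18014398509481984
Cut-free depth bound = 18014398509481984

18014398509481984


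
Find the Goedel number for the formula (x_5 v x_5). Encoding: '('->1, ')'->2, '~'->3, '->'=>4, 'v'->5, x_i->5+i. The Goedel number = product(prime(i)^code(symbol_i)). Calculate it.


Formula: (x_5 v x_5)
Symbol codes: [1, 10, 5, 10, 2]
Primes: [2, 3, 5, 7, 11]
p_1^1 = 2^1 = 2
p_2^10 = 3^10 = 59049
p_3^5 = 5^5 = 3125
p_4^10 = 7^10 = 282475249
p_5^2 = 11^2 = 121
Product = 12614159989764506250

12614159989764506250


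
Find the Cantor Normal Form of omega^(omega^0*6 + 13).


omega^(omega^0*6 + 13):
omega^0 = 1, so the exponent is 6 + 13 = 19 (finite ordinal addition).
Result = omega^19, already a single CNF term.

omega^19


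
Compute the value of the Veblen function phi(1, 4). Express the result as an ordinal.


phi(1, 4):
phi(1, beta) = epsilon_beta (the beta-th epsilon number).
phi(1, 4) = epsilon_4

epsilon_4


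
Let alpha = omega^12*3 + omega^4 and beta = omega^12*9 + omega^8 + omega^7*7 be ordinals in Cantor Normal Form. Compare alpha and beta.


Compare term by term from highest exponent:
alpha = omega^12*3 + omega^4
beta = omega^12*9 + omega^8 + omega^7*7
Term 1: alpha has omega^12*3, beta has omega^12*9
Term 2: alpha has omega^4*1, beta has omega^8*1
Term 3: alpha has omega^0*0, beta has omega^7*7
Result: alpha < beta

alpha < beta


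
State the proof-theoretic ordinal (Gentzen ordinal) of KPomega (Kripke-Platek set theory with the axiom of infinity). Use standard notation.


The proof-theoretic ordinal of KPomega (Kripke-Platek set theory with the axiom of infinity) is a standard result in ordinal analysis.
This ordinal is the supremum of order types of primitive recursive well-orderings
that the theory can prove to be well-ordered.
For KPomega (Kripke-Platek set theory with the axiom of infinity), the proof-theoretic ordinal is psi_0(epsilon_{Omega+1}).

psi_0(epsilon_{Omega+1})


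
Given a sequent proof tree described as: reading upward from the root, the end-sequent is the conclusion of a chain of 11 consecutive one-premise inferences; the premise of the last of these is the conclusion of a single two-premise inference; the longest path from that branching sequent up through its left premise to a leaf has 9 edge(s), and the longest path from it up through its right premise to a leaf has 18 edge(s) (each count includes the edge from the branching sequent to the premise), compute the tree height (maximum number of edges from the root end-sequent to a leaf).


Longest path through the left premise: 9 edges (measured from the branching sequent)
Longest path through the right premise: 18 edges
Height of the subtree rooted at the branching sequent: max(9, 18) = 18
The branching sequent sits 11 edges above the root (the chain of one-premise inferences), so height = 18 + 11 = 29

29


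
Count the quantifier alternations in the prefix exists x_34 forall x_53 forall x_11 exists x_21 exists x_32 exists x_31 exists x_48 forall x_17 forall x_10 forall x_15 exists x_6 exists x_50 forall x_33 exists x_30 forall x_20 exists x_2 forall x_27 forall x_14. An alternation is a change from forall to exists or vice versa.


Walk the prefix and count type changes:
  position 1: exists -> forall <-- alternation
  position 2: forall -> forall
  position 3: forall -> exists <-- alternation
  position 4: exists -> exists
  position 5: exists -> exists
  position 6: exists -> exists
  position 7: exists -> forall <-- alternation
  position 8: forall -> forall
  position 9: forall -> forall
  position 10: forall -> exists <-- alternation
  position 11: exists -> exists
  position 12: exists -> forall <-- alternation
  position 13: forall -> exists <-- alternation
  position 14: exists -> forall <-- alternation
  position 15: forall -> exists <-- alternation
  position 16: exists -> forall <-- alternation
  position 17: forall -> forall
Total alternations = 9

9


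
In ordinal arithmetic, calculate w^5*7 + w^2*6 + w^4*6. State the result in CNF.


Ordinal addition (w^5*7 + w^2*6) + w^4*6:
alpha's leading term has exponent 5 > beta's exponent 4, so it survives.
alpha's tail term has exponent 2 < beta's exponent 4, so it is absorbed by beta.
In ordinal addition, any term followed by a strictly larger-exponent term is absorbed.
Result = w^5*7 + w^4*6

w^5*7 + w^4*6


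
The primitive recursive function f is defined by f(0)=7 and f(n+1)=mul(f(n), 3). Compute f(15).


f(0) = 7
f(1) = mul(f(0), 3) = mul(7, 3) = 21
f(2) = mul(f(1), 3) = mul(21, 3) = 63
f(3) = mul(f(2), 3) = mul(63, 3) = 189
f(4) = mul(f(3), 3) = mul(189, 3) = 567
f(5) = mul(f(4), 3) = mul(567, 3) = 1701
f(6) = mul(f(5), 3) = mul(1701, 3) = 5103
f(7) = mul(f(6), 3) = mul(5103, 3) = 15309
f(8) = mul(f(7), 3) = mul(15309, 3) = 45927
f(9) = mul(f(8), 3) = mul(45927, 3) = 137781
f(10) = mul(f(9), 3) = mul(137781, 3) = 413343
f(11) = mul(f(10), 3) = mul(413343, 3) = 1240029
f(12) = mul(f(11), 3) = mul(1240029, 3) = 3720087
f(13) = mul(f(12), 3) = mul(3720087, 3) = 11160261
f(14) = mul(f(13), 3) = mul(11160261, 3) = 33480783
f(15) = mul(f(14), 3) = mul(33480783, 3) = 100442349


100442349


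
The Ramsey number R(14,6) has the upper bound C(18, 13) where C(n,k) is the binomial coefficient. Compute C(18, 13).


R(14,6) <= C(14+6-2, 14-1) = C(18, 13)
C(18, 13) = 18! / (13! * 5!)
= 8568

8568


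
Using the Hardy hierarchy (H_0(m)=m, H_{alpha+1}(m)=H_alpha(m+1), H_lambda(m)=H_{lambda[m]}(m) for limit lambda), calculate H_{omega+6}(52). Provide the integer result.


H_{omega+6}(52):
Unwind the 6 successor steps: H_{omega+6}(52) = H_omega(52+6) = H_omega(58).
H_omega(m) = H_m(m) = m + m = 2m.
Result = 2 * 58 = 116

116


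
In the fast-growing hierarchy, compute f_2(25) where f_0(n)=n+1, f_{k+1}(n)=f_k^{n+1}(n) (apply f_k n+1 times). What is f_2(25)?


f_2(25) = f_1^26(25)
f_1(m) = 2m + 1.
Iterating: f_1^k(n) = 2^k*(n+1) - 1.
f_2(25) = 2^26*(25+1) - 1 = 67108864*26 - 1 = 1744830463

1744830463


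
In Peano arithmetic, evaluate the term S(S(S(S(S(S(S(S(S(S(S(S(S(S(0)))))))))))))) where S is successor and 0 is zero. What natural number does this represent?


Counting successors applied to 0:
14 applications of S to 0 = 14

14


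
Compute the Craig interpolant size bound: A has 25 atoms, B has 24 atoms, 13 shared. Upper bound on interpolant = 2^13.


Shared atoms = 13
Craig interpolant size bound = 2^13
= 8192

8192


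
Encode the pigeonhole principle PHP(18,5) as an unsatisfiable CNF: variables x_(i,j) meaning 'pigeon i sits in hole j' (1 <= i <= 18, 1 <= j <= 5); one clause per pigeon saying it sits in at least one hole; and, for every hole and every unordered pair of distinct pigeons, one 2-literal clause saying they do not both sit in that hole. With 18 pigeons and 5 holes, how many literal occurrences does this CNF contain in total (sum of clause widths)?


PHP(18,5): 18 pigeons, 5 holes, 18*5 = 90 variables.
- pigeon clauses: one per pigeon -> 18 clauses of width 5 -> 90 literals
- hole clauses: 5 holes * C(18,2) = 5 * 153 -> 765 clauses of width 2 -> 1530 literals
Total literal occurrences = 90 + 1530 = 1620

1620


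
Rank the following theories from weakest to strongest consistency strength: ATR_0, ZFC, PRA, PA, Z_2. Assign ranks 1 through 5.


Ordering by consistency strength:
1. PRA
2. PA
3. ATR_0
4. Z_2
5. ZFC


ATR_0=3, ZFC=5, PRA=1, PA=2, Z_2=4


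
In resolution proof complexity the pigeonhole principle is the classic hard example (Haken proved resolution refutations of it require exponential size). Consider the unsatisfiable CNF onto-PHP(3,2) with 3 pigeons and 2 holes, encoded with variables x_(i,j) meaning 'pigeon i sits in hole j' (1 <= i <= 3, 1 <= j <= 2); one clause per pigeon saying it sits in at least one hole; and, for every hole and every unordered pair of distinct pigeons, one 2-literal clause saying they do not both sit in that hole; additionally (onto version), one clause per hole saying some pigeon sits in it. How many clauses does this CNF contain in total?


onto-PHP(3,2): 3 pigeons, 2 holes, 3*2 = 6 variables.
- pigeon clauses: one per pigeon -> 3 clauses
- hole clauses: 2 holes * C(3,2) = 2 * 3 -> 6 clauses
- onto clauses: one per hole -> 2 clauses
Total clauses = 3 + 6 + 2 = 11

11


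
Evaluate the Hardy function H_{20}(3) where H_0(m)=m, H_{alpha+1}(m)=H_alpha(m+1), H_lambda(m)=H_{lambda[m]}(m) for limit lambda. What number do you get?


H_20(3):
For finite ordinals k, H_k(n) = n + k (each successor step adds 1).
H_20(3) = 3 + 20 = 23

23


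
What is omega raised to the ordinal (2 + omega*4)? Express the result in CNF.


omega^(2 + omega*4):
In ordinal addition a term is absorbed by a following term of strictly larger exponent: 0 < 1, so 2 + omega*4 = omega*4.
omega raised to a CNF ordinal is a single CNF term: Result = omega^(omega*4)

omega^(omega*4)


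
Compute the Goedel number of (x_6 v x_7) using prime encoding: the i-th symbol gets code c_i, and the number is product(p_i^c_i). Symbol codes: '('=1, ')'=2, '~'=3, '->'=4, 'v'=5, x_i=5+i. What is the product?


Formula: (x_6 v x_7)
Symbol codes: [1, 11, 5, 12, 2]
Primes: [2, 3, 5, 7, 11]
p_1^1 = 2^1 = 2
p_2^11 = 3^11 = 177147
p_3^5 = 5^5 = 3125
p_4^12 = 7^12 = 13841287201
p_5^2 = 11^2 = 121
Product = 1854281518495382418750

1854281518495382418750


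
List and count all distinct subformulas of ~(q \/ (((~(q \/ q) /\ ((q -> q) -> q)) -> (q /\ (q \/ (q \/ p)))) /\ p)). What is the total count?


Formula: ~(q \/ (((~(q \/ q) /\ ((q -> q) -> q)) -> (q /\ (q \/ (q \/ p)))) /\ p))
Subformulas found:
  1. q
  2. p
  3. (q \/ p)
  4. (q -> q)
  5. (q \/ q)
  6. ~(q \/ q)
  7. ((q -> q) -> q)
  8. (q \/ (q \/ p))
  9. (q /\ (q \/ (q \/ p)))
  10. (~(q \/ q) /\ ((q -> q) -> q))
  11. ((~(q \/ q) /\ ((q -> q) -> q)) -> (q /\ (q \/ (q \/ p))))
  12. (((~(q \/ q) /\ ((q -> q) -> q)) -> (q /\ (q \/ (q \/ p)))) /\ p)
  13. (q \/ (((~(q \/ q) /\ ((q -> q) -> q)) -> (q /\ (q \/ (q \/ p)))) /\ p))
  14. ~(q \/ (((~(q \/ q) /\ ((q -> q) -> q)) -> (q /\ (q \/ (q \/ p)))) /\ p))
Total distinct subformulas = 14

14


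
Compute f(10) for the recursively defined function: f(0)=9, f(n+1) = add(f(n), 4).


f(0) = 9
f(1) = add(f(0), 4) = add(9, 4) = 13
f(2) = add(f(1), 4) = add(13, 4) = 17
f(3) = add(f(2), 4) = add(17, 4) = 21
f(4) = add(f(3), 4) = add(21, 4) = 25
f(5) = add(f(4), 4) = add(25, 4) = 29
f(6) = add(f(5), 4) = add(29, 4) = 33
f(7) = add(f(6), 4) = add(33, 4) = 37
f(8) = add(f(7), 4) = add(37, 4) = 41
f(9) = add(f(8), 4) = add(41, 4) = 45
f(10) = add(f(9), 4) = add(45, 4) = 49


49


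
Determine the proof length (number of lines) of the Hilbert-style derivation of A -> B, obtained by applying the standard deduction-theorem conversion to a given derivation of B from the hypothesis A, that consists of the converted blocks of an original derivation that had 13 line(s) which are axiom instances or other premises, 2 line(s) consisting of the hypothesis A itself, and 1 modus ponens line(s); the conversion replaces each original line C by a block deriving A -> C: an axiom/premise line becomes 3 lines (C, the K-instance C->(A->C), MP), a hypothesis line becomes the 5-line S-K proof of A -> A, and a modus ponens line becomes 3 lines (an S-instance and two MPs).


Deduction-theorem conversion, block by block:
- 13 axiom/premise lines -> 3 lines each = 39
- 2 hypothesis lines -> 5 lines each (identity proof A->A) = 10
- 1 MP lines -> 3 lines each (S-instance, MP, MP) = 3
Total = 39 + 10 + 3 = 52 lines.

52


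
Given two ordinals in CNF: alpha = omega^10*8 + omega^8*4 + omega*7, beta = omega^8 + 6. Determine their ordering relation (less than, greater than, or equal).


Compare term by term from highest exponent:
alpha = omega^10*8 + omega^8*4 + omega*7
beta = omega^8 + 6
Term 1: alpha has omega^10*8, beta has omega^8*1
Term 2: alpha has omega^8*4, beta has omega^0*6
Term 3: alpha has omega^1*7, beta has omega^0*0
Result: alpha > beta

alpha > beta


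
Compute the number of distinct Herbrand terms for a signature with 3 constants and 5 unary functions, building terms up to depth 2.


Herbrand terms by depth:
Depth 0: 3 constants
Depth 1: 15 new terms (running total: 18)
Depth 2: 75 new terms (running total: 93)
Total distinct ground terms = 93

93


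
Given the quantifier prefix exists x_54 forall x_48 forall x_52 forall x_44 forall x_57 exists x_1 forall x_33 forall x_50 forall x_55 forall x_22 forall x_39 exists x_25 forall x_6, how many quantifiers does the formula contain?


Quantifier prefix has 13 quantifier symbols.
Quantifier depth = 13

13


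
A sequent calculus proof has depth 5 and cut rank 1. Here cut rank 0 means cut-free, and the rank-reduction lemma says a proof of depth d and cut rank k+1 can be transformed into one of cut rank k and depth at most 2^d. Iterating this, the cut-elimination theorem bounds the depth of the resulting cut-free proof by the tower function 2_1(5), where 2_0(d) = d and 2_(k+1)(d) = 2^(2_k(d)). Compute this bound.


Each rank reduction sends depth d to at most 2^d; cut rank r needs r reductions.
2_0(5) = 5
2_1(5) = 2^5 = 32
Cut-free depth bound = 32

32


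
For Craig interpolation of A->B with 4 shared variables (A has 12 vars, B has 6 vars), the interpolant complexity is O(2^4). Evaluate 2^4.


Shared atoms = 4
Craig interpolant size bound = 2^4
= 16

16


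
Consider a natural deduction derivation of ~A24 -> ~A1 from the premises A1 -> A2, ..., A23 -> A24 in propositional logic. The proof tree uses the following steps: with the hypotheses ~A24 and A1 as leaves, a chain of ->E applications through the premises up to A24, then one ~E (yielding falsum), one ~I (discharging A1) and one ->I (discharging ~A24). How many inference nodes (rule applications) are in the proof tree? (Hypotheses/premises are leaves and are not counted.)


From hypothesis A1, 23 ->E steps along the 23 premises yield A24.
~E with hypothesis ~A24 gives falsum (1 node); ~I discharging A1 gives ~A1 (1 node); ->I discharging ~A24 gives the goal (1 node).
Total = 23 + 3 = 26 inference nodes.

26


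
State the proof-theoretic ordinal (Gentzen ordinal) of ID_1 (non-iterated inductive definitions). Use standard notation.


The proof-theoretic ordinal of ID_1 (non-iterated inductive definitions) is a standard result in ordinal analysis.
This ordinal is the supremum of order types of primitive recursive well-orderings
that the theory can prove to be well-ordered.
For ID_1 (non-iterated inductive definitions), the proof-theoretic ordinal is psi_0(epsilon_{Omega+1}).

psi_0(epsilon_{Omega+1})


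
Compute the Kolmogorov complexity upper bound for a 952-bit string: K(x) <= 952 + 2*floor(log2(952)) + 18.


floor(log2(952)) = 9
2 * 9 = 18
K(x) <= 952 + 18 + 18 = 988

988


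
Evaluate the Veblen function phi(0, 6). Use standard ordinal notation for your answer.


phi(0, 6):
phi(0, beta) = omega^beta by definition.
phi(0, 6) = omega^6

omega^6


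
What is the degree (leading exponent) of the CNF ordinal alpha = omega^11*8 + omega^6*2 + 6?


CNF: omega^11*8 + omega^6*2 + 6
The leading term is omega^11*8, which has exponent 11.

11


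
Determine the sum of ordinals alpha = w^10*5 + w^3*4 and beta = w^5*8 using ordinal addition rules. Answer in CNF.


Ordinal addition (w^10*5 + w^3*4) + w^5*8:
alpha's leading term has exponent 10 > beta's exponent 5, so it survives.
alpha's tail term has exponent 3 < beta's exponent 5, so it is absorbed by beta.
In ordinal addition, any term followed by a strictly larger-exponent term is absorbed.
Result = w^10*5 + w^5*8

w^10*5 + w^5*8


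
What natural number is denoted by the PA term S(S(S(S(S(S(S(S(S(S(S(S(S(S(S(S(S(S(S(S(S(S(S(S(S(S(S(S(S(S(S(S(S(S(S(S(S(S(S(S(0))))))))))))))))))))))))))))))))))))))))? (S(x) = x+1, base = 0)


Counting successors applied to 0:
40 applications of S to 0 = 40

40


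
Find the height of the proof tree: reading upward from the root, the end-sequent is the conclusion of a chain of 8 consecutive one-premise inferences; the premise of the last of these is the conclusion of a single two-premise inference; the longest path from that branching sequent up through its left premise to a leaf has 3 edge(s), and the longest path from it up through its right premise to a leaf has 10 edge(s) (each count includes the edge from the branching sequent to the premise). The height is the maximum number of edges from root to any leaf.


Longest path through the left premise: 3 edges (measured from the branching sequent)
Longest path through the right premise: 10 edges
Height of the subtree rooted at the branching sequent: max(3, 10) = 10
The branching sequent sits 8 edges above the root (the chain of one-premise inferences), so height = 10 + 8 = 18

18


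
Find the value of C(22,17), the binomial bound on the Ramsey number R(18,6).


R(18,6) <= C(18+6-2, 18-1) = C(22, 17)
C(22, 17) = 22! / (17! * 5!)
= 26334

26334


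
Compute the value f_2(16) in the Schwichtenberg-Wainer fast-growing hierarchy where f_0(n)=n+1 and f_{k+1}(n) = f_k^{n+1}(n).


f_2(16) = f_1^17(16)
f_1(m) = 2m + 1.
Iterating: f_1^k(n) = 2^k*(n+1) - 1.
f_2(16) = 2^17*(16+1) - 1 = 131072*17 - 1 = 2228223

2228223


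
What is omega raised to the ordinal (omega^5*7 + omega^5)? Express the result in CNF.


omega^(omega^5*7 + omega^5):
Both terms of the exponent have the same exponent 5, so they merge: omega^5*7 + omega^5 = omega^5*(7+1) = omega^5*8.
omega raised to a CNF ordinal is a single CNF term: Result = omega^(omega^5*8)

omega^(omega^5*8)


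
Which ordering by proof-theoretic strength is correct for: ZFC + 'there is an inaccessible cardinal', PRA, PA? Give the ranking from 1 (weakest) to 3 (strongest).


Ordering by consistency strength:
1. PRA
2. PA
3. ZFC + 'there is an inaccessible cardinal'


ZFC + 'there is an inaccessible cardinal'=3, PRA=1, PA=2


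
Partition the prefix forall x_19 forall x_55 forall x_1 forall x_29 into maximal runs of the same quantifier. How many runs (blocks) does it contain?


Alternations = 0.
Blocks = alternations + 1 = 1

1


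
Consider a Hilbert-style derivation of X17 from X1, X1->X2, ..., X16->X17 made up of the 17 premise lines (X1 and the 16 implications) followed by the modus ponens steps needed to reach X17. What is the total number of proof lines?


We have 17 premise lines: X1 and 16 implications.
Each implication is detached once by MP, giving 16 MP lines.
17 premise lines + 16 MP lines = 33 total lines.

33


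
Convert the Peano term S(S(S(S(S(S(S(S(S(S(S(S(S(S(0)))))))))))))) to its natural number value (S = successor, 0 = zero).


Counting successors applied to 0:
14 applications of S to 0 = 14

14


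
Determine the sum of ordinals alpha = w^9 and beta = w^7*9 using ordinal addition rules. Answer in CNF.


Ordinal addition w^9 + w^7*9:
Leading exponent of alpha (9) > leading exponent of beta (7).
Since alpha's term has higher exponent than beta's leading term,
the sum is simply alpha followed by beta.
Result = w^9 + w^7*9

w^9 + w^7*9


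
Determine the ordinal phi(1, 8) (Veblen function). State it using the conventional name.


phi(1, 8):
phi(1, beta) = epsilon_beta (the beta-th epsilon number).
phi(1, 8) = epsilon_8

epsilon_8


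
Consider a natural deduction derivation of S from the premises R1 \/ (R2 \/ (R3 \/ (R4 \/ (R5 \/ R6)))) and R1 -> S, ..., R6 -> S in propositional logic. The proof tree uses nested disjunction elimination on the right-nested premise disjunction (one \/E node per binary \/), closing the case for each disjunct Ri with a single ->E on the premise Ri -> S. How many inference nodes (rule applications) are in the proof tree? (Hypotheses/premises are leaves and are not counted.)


The premise R1 \/ (R2 \/ (R3 \/ (R4 \/ (R5 \/ R6)))) contains 6 disjuncts, hence 5 binary \/ connectives.
- Each binary \/ is eliminated once: 5 \/E nodes.
- Each of the 6 cases Ri derives S by one ->E with Ri -> S: 6 ->E nodes.
Total = 5 + 6 = 11

11


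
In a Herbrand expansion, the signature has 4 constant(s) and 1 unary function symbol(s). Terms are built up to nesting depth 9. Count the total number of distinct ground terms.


Herbrand terms by depth:
Depth 0: 4 constants
Depth 1: 4 new terms (running total: 8)
Depth 2: 4 new terms (running total: 12)
Depth 3: 4 new terms (running total: 16)
Depth 4: 4 new terms (running total: 20)
Depth 5: 4 new terms (running total: 24)
Depth 6: 4 new terms (running total: 28)
Depth 7: 4 new terms (running total: 32)
Depth 8: 4 new terms (running total: 36)
Depth 9: 4 new terms (running total: 40)
Total distinct ground terms = 40

40


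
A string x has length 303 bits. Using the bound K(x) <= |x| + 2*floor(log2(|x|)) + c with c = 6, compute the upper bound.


floor(log2(303)) = 8
2 * 8 = 16
K(x) <= 303 + 16 + 6 = 325

325


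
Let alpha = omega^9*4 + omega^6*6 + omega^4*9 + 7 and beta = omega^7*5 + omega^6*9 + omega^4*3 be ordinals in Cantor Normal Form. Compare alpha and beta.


Compare term by term from highest exponent:
alpha = omega^9*4 + omega^6*6 + omega^4*9 + 7
beta = omega^7*5 + omega^6*9 + omega^4*3
Term 1: alpha has omega^9*4, beta has omega^7*5
Term 2: alpha has omega^6*6, beta has omega^6*9
Term 3: alpha has omega^4*9, beta has omega^4*3
Term 4: alpha has omega^0*7, beta has omega^0*0
Result: alpha > beta

alpha > beta


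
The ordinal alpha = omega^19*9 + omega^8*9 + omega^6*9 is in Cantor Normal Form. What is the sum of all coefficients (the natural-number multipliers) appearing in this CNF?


CNF: omega^19*9 + omega^8*9 + omega^6*9
Coefficients: 9 + 9 + 9 = 27

27


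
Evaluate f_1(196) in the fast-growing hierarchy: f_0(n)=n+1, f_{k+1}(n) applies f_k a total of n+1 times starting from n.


f_1(196) = f_0^197(196)
f_0 adds 1 each time, applied 197 times.
f_1(196) = 196 + 197 = 393

393


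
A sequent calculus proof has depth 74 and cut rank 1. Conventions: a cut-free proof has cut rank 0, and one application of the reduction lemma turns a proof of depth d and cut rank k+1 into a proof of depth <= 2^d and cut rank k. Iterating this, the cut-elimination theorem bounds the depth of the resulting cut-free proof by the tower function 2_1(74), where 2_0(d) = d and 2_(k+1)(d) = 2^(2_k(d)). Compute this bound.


Each rank reduction sends depth d to at most 2^d; cut rank r needs r reductions.
2_0(74) = 74
2_1(74) = 2^74 = 18889465931478580854784
Cut-free depth bound = 18889465931478580854784

18889465931478580854784


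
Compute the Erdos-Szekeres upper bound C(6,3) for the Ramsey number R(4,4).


R(4,4) <= C(4+4-2, 4-1) = C(6, 3)
C(6, 3) = 6! / (3! * 3!)
= 20

20


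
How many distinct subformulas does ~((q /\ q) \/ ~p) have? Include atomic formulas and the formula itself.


Formula: ~((q /\ q) \/ ~p)
Subformulas found:
  1. q
  2. p
  3. ~p
  4. (q /\ q)
  5. ((q /\ q) \/ ~p)
  6. ~((q /\ q) \/ ~p)
Total distinct subformulas = 6

6


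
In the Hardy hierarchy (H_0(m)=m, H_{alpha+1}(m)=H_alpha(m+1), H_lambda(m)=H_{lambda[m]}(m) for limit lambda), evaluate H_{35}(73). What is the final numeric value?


H_35(73):
For finite ordinals k, H_k(n) = n + k (each successor step adds 1).
H_35(73) = 73 + 35 = 108

108


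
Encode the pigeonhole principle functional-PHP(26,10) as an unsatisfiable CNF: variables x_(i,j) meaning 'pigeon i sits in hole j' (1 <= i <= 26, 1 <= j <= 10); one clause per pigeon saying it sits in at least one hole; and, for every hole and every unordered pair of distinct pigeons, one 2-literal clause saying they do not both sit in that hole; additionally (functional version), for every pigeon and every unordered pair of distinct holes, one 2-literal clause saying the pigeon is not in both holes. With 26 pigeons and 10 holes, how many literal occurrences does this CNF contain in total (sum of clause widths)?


functional-PHP(26,10): 26 pigeons, 10 holes, 26*10 = 260 variables.
- pigeon clauses: one per pigeon -> 26 clauses of width 10 -> 260 literals
- hole clauses: 10 holes * C(26,2) = 10 * 325 -> 3250 clauses of width 2 -> 6500 literals
- functional clauses: 26 pigeons * C(10,2) = 26 * 45 -> 1170 clauses of width 2 -> 2340 literals
Total literal occurrences = 260 + 6500 + 2340 = 9100

9100


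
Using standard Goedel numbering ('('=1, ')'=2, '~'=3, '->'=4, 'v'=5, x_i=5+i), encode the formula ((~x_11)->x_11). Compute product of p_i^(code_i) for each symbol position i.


Formula: ((~x_11)->x_11)
Symbol codes: [1, 1, 3, 16, 2, 4, 16, 2]
Primes: [2, 3, 5, 7, 11, 13, 17, 19]
p_1^1 = 2^1 = 2
p_2^1 = 3^1 = 3
p_3^3 = 5^3 = 125
p_4^16 = 7^16 = 33232930569601
p_5^2 = 11^2 = 121
p_6^4 = 13^4 = 28561
p_7^16 = 17^16 = 48661191875666868481
p_8^2 = 19^2 = 361
Product = 1513138310487083759832551278881245130676740750

1513138310487083759832551278881245130676740750


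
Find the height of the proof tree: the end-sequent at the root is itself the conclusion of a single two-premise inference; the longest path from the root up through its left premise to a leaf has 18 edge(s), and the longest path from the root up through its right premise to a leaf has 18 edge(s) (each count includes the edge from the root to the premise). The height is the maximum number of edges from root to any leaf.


Longest path through the left premise: 18 edges (measured from the branching sequent)
Longest path through the right premise: 18 edges
Height of the subtree rooted at the branching sequent: max(18, 18) = 18
The branching sequent is the root itself.
Total height = 18

18
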